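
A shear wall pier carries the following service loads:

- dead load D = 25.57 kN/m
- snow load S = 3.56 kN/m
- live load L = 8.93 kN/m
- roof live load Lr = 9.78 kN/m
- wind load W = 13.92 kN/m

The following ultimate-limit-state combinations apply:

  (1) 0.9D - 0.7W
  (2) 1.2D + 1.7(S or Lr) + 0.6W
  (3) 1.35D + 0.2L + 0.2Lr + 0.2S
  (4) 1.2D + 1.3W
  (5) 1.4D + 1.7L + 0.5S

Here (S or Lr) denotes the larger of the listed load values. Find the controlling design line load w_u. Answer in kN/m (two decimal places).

(S or Lr) → Lr = 9.78 kN/m.
(1) 0.9(25.57) - 0.7(13.92) = 23.01 - 9.74 = 13.27
(2) 1.2(25.57) + 1.7(9.78) + 0.6(13.92) = 30.68 + 16.63 + 8.35 = 55.66
(3) 1.35(25.57) + 0.2(8.93) + 0.2(9.78) + 0.2(3.56) = 38.97
(4) 1.2(25.57) + 1.3(13.92) = 30.68 + 18.10 = 48.78
(5) 1.4(25.57) + 1.7(8.93) + 0.5(3.56) = 35.80 + 15.18 + 1.78 = 52.76
Maximum is from combination 2.

55.66 kN/m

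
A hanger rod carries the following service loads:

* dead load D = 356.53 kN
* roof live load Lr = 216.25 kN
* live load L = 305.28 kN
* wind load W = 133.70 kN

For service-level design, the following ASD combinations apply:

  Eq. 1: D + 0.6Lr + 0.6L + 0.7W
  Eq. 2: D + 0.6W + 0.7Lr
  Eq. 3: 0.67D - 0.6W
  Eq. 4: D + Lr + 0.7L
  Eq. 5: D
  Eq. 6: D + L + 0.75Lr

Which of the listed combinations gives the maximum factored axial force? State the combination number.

Combination 6

Eq. 1: 1.0(356.53) + 0.6(216.25) + 0.6(305.28) + 0.7(133.70) = 356.53 + 129.75 + 183.17 + 93.59 = 763.04
Eq. 2: 1.0(356.53) + 0.6(133.70) + 0.7(216.25) = 356.53 + 80.22 + 151.38 = 588.13
Eq. 3: 0.67(356.53) - 0.6(133.70) = 238.88 - 80.22 = 158.66
Eq. 4: 1.0(356.53) + 1.0(216.25) + 0.7(305.28) = 356.53 + 216.25 + 213.70 = 786.48
Eq. 5: 1.0(356.53) = 356.53
Eq. 6: 1.0(356.53) + 1.0(305.28) + 0.75(216.25) = 356.53 + 305.28 + 162.19 = 824.00
The largest value is 824.00 kN from combination 6.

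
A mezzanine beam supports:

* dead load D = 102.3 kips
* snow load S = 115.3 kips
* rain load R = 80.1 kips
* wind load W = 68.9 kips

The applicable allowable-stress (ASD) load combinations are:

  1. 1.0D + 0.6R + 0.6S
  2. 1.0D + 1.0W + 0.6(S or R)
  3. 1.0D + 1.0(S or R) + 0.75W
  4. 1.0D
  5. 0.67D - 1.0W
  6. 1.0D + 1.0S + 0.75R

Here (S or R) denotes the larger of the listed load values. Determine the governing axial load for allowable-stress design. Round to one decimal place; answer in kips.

(S or R) → S = 115.3 kips.
1. 1.0(102.3) + 0.6(80.1) + 0.6(115.3) = 219.5
2. 1.0(102.3) + 1.0(68.9) + 0.6(115.3) = 102.3 + 68.9 + 69.2 = 240.4
3. 1.0(102.3) + 1.0(115.3) + 0.75(68.9) = 102.3 + 115.3 + 51.7 = 269.3
4. 1.0(102.3) = 102.3
5. 0.67(102.3) - 1.0(68.9) = 68.5 - 68.9 = -0.4
6. 1.0(102.3) + 1.0(115.3) + 0.75(80.1) = 102.3 + 115.3 + 60.1 = 277.7
Combination 6 governs: P = 277.7 kips.

277.7 kips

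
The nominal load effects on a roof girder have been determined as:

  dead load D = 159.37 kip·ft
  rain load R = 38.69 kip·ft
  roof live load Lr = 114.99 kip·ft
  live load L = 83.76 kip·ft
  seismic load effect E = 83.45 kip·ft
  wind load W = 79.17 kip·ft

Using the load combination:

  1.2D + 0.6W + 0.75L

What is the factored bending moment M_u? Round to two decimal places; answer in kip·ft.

301.57 kip·ft

1.2(159.37) + 0.6(79.17) + 0.75(83.76) = 301.57
M_u = 301.57 kip·ft.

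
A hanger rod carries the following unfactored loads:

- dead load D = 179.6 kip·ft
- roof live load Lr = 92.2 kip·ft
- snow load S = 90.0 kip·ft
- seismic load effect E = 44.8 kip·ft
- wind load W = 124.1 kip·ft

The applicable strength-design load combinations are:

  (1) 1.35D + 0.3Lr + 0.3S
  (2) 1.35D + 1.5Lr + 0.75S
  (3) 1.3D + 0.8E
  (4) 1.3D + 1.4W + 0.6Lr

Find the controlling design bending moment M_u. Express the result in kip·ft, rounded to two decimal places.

(1) 1.35(179.6) + 0.3(92.2) + 0.3(90.0) = 242.46 + 27.66 + 27.00 = 297.12
(2) 1.35(179.6) + 1.5(92.2) + 0.75(90.0) = 242.46 + 138.30 + 67.50 = 448.26
(3) 1.3(179.6) + 0.8(44.8) = 233.48 + 35.84 = 269.32
(4) 1.3(179.6) + 1.4(124.1) + 0.6(92.2) = 233.48 + 173.74 + 55.32 = 462.54
The controlling combination is 4, giving 462.54 kip·ft.

462.54 kip·ft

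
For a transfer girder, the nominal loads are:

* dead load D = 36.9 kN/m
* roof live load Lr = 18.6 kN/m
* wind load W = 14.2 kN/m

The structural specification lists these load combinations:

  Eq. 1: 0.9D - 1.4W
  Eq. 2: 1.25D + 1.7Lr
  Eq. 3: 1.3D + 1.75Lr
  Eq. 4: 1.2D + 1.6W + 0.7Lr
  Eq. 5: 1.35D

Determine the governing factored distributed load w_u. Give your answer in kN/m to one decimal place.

80.5 kN/m

Eq. 1: 0.9(36.9) - 1.4(14.2) = 33.2 - 19.9 = 13.3
Eq. 2: 1.25(36.9) + 1.7(18.6) = 46.1 + 31.6 = 77.7
Eq. 3: 1.3(36.9) + 1.75(18.6) = 80.5
Eq. 4: 1.2(36.9) + 1.6(14.2) + 0.7(18.6) = 44.3 + 22.7 + 13.0 = 80.0
Eq. 5: 1.35(36.9) = 49.8
Combination 3 governs: w_u = 80.5 kN/m.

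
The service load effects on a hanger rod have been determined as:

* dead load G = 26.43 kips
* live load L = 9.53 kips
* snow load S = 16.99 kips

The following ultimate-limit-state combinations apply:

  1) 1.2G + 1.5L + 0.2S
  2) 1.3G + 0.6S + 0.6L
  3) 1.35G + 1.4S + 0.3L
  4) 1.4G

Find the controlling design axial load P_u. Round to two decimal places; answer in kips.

62.33 kips

1) 1.2(26.43) + 1.5(9.53) + 0.2(16.99) = 49.41
2) 1.3(26.43) + 0.6(16.99) + 0.6(9.53) = 34.36 + 10.19 + 5.72 = 50.27
3) 1.35(26.43) + 1.4(16.99) + 0.3(9.53) = 35.68 + 23.79 + 2.86 = 62.33
4) 1.4(26.43) = 37.00
Maximum is from combination 3.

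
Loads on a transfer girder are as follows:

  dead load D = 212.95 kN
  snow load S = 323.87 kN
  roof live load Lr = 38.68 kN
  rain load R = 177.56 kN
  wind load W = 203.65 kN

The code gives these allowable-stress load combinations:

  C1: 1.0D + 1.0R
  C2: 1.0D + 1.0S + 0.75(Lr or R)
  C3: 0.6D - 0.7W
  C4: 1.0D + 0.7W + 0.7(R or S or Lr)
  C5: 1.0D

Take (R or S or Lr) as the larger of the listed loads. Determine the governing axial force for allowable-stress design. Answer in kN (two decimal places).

669.99 kN

(Lr or R) → R = 177.56 kN; (R or S or Lr) → S = 323.87 kN.
C1: 1.0(212.95) + 1.0(177.56) = 212.95 + 177.56 = 390.51
C2: 1.0(212.95) + 1.0(323.87) + 0.75(177.56) = 212.95 + 323.87 + 133.17 = 669.99
C3: 0.6(212.95) - 0.7(203.65) = 127.77 - 142.56 = -14.79
C4: 1.0(212.95) + 0.7(203.65) + 0.7(323.87) = 582.21
C5: 1.0(212.95) = 212.95
Combination 2 governs: N = 669.99 kN.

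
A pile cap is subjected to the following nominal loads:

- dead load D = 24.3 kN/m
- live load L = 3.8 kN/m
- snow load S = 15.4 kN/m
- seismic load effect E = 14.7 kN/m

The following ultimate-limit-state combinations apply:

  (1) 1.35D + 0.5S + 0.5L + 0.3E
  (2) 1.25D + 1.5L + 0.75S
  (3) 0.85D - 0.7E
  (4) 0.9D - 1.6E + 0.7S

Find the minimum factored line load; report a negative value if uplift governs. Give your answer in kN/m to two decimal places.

9.13 kN/m

(1) 1.35(24.3) + 0.5(15.4) + 0.5(3.8) + 0.3(14.7) = 32.81 + 7.70 + 1.90 + 4.41 = 46.82
(2) 1.25(24.3) + 1.5(3.8) + 0.75(15.4) = 30.38 + 5.70 + 11.55 = 47.63
(3) 0.85(24.3) - 0.7(14.7) = 20.66 - 10.29 = 10.37
(4) 0.9(24.3) - 1.6(14.7) + 0.7(15.4) = 21.87 - 23.52 + 10.78 = 9.13
Combination 4 gives the minimum: 9.13 kN/m.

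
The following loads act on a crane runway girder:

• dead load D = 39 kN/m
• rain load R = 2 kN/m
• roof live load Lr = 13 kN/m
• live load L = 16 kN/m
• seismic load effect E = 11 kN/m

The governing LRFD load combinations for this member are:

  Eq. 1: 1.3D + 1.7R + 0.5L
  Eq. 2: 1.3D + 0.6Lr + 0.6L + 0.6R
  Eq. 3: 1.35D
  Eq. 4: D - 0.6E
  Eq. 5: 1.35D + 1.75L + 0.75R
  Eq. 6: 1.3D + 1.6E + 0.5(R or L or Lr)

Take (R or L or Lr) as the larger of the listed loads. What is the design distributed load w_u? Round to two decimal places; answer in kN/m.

82.15 kN/m

(R or L or Lr) → L = 16 kN/m.
Eq. 1: 1.3(39) + 1.7(2) + 0.5(16) = 62.10
Eq. 2: 1.3(39) + 0.6(13) + 0.6(16) + 0.6(2) = 69.30
Eq. 3: 1.35(39) = 52.65
Eq. 4: 1.0(39) - 0.6(11) = 32.40
Eq. 5: 1.35(39) + 1.75(16) + 0.75(2) = 82.15
Eq. 6: 1.3(39) + 1.6(11) + 0.5(16) = 76.30
Combination 5 governs: w_u = 82.15 kN/m.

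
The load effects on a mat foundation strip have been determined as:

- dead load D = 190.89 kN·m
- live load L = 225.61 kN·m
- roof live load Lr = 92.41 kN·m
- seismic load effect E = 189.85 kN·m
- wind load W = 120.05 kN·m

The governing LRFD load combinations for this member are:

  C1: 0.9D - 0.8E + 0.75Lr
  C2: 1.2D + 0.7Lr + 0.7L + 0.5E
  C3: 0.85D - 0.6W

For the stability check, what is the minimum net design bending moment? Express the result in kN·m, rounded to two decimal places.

89.23 kN·m

C1: 0.9(190.89) - 0.8(189.85) + 0.75(92.41) = 89.23
C2: 1.2(190.89) + 0.7(92.41) + 0.7(225.61) + 0.5(189.85) = 546.61
C3: 0.85(190.89) - 0.6(120.05) = 90.23
Combination 1 gives the minimum: 89.23 kN·m.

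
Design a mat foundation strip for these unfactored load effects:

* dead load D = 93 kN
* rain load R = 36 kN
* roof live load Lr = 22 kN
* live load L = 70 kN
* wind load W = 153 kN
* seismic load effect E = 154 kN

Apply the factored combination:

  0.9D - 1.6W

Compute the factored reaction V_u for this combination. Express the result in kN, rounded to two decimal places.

-161.10 kN

0.9(93) - 1.6(153) = 83.70 - 244.80 = -161.10
V_u = -161.10 kN.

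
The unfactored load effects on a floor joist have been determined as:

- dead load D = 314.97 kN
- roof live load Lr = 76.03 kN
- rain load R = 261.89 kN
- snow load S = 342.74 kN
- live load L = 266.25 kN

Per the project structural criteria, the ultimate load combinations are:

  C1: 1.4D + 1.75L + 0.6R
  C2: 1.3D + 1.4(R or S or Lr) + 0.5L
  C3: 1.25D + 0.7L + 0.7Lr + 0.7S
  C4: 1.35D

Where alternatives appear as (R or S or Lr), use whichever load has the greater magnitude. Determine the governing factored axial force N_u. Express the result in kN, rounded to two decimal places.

(R or S or Lr) → S = 342.74 kN.
C1: 1.4(314.97) + 1.75(266.25) + 0.6(261.89) = 440.96 + 465.94 + 157.13 = 1064.03
C2: 1.3(314.97) + 1.4(342.74) + 0.5(266.25) = 1022.42
C3: 1.25(314.97) + 0.7(266.25) + 0.7(76.03) + 0.7(342.74) = 393.71 + 186.38 + 53.22 + 239.92 = 873.23
C4: 1.35(314.97) = 425.21
The controlling combination is 1, giving 1064.03 kN.

1064.03 kN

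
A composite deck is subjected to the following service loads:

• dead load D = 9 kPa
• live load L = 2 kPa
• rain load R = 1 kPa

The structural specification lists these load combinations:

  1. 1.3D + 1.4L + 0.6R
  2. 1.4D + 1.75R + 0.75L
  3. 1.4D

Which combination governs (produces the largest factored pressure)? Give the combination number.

1. 1.3(9) + 1.4(2) + 0.6(1) = 11.7 + 2.8 + 0.6 = 15.1
2. 1.4(9) + 1.75(1) + 0.75(2) = 12.6 + 1.8 + 1.5 = 15.9
3. 1.4(9) = 12.6
The largest value is 15.9 kPa from combination 2.

Combination 2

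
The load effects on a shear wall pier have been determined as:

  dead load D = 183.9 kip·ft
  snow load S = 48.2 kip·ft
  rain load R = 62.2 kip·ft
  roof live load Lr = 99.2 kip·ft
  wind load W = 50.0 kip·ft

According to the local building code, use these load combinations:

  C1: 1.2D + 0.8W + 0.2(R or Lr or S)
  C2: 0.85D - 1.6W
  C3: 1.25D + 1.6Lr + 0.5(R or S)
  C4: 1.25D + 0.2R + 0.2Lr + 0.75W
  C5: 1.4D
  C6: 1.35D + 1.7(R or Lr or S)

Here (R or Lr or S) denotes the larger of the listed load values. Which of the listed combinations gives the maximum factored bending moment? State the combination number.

(R or Lr or S) → Lr = 99.2 kip·ft; (R or S) → R = 62.2 kip·ft.
C1: 1.2(183.9) + 0.8(50.0) + 0.2(99.2) = 220.7 + 40.0 + 19.8 = 280.5
C2: 0.85(183.9) - 1.6(50.0) = 156.3 - 80.0 = 76.3
C3: 1.25(183.9) + 1.6(99.2) + 0.5(62.2) = 229.9 + 158.7 + 31.1 = 419.7
C4: 1.25(183.9) + 0.2(62.2) + 0.2(99.2) + 0.75(50.0) = 299.7
C5: 1.4(183.9) = 257.5
C6: 1.35(183.9) + 1.7(99.2) = 248.3 + 168.6 = 416.9
The largest value is 419.7 kip·ft from combination 3.

Combination 3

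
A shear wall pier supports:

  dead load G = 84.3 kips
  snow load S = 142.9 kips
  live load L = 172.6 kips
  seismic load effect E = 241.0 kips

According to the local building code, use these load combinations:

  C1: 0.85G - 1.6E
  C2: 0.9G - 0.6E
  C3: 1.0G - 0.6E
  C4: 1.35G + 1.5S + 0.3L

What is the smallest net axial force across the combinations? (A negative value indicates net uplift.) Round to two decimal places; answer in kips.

C1: 0.85(84.3) - 1.6(241.0) = -313.95
C2: 0.9(84.3) - 0.6(241.0) = 75.87 - 144.60 = -68.73
C3: 1.0(84.3) - 0.6(241.0) = 84.30 - 144.60 = -60.30
C4: 1.35(84.3) + 1.5(142.9) + 0.3(172.6) = 113.81 + 214.35 + 51.78 = 379.94
Combination 1 gives the minimum: -313.95 kips.

-313.95 kips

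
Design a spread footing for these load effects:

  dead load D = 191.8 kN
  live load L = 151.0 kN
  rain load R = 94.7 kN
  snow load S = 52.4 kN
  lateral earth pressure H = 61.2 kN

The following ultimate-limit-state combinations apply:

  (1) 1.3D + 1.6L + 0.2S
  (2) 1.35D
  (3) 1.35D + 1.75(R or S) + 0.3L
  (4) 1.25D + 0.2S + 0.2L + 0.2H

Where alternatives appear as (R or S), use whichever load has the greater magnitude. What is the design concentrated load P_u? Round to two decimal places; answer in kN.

(R or S) → R = 94.7 kN.
(1) 1.3(191.8) + 1.6(151.0) + 0.2(52.4) = 249.34 + 241.60 + 10.48 = 501.42
(2) 1.35(191.8) = 258.93
(3) 1.35(191.8) + 1.75(94.7) + 0.3(151.0) = 258.93 + 165.73 + 45.30 = 469.96
(4) 1.25(191.8) + 0.2(52.4) + 0.2(151.0) + 0.2(61.2) = 239.75 + 10.48 + 30.20 + 12.24 = 292.67
Maximum is from combination 1.

501.42 kN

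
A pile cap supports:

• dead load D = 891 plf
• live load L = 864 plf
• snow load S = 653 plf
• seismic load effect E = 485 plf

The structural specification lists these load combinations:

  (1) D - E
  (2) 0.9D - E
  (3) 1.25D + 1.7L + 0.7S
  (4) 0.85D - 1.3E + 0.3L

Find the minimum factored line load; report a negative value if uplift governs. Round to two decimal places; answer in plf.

(1) 1.0(891) - 1.0(485) = 891.00 - 485.00 = 406.00
(2) 0.9(891) - 1.0(485) = 801.90 - 485.00 = 316.90
(3) 1.25(891) + 1.7(864) + 0.7(653) = 1113.75 + 1468.80 + 457.10 = 3039.65
(4) 0.85(891) - 1.3(485) + 0.3(864) = 757.35 - 630.50 + 259.20 = 386.05
Combination 2 gives the minimum: 316.90 plf.

316.90 plf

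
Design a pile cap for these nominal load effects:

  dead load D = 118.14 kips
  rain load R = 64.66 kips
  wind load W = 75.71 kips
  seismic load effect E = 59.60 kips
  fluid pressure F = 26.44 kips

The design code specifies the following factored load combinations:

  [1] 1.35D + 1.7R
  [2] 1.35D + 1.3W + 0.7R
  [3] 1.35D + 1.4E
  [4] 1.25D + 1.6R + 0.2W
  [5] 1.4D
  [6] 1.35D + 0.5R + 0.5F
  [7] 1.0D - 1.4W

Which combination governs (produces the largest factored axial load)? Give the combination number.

Combination 2

[1] 1.35(118.14) + 1.7(64.66) = 159.49 + 109.92 = 269.41
[2] 1.35(118.14) + 1.3(75.71) + 0.7(64.66) = 159.49 + 98.42 + 45.26 = 303.17
[3] 1.35(118.14) + 1.4(59.60) = 159.49 + 83.44 = 242.93
[4] 1.25(118.14) + 1.6(64.66) + 0.2(75.71) = 266.27
[5] 1.4(118.14) = 165.40
[6] 1.35(118.14) + 0.5(64.66) + 0.5(26.44) = 159.49 + 32.33 + 13.22 = 205.04
[7] 1.0(118.14) - 1.4(75.71) = 118.14 - 105.99 = 12.15
The largest value is 303.17 kips from combination 2.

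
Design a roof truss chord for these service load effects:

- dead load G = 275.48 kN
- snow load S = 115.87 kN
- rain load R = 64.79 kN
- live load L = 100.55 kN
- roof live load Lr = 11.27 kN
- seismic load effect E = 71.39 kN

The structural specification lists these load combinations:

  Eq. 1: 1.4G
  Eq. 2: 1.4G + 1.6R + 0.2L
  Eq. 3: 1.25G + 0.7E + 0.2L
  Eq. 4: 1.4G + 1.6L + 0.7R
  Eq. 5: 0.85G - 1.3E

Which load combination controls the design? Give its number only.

Eq. 1: 1.4(275.48) = 385.67
Eq. 2: 1.4(275.48) + 1.6(64.79) + 0.2(100.55) = 509.45
Eq. 3: 1.25(275.48) + 0.7(71.39) + 0.2(100.55) = 344.35 + 49.97 + 20.11 = 414.43
Eq. 4: 1.4(275.48) + 1.6(100.55) + 0.7(64.79) = 591.91
Eq. 5: 0.85(275.48) - 1.3(71.39) = 234.16 - 92.81 = 141.35
The largest value is 591.91 kN from combination 4.

Combination 4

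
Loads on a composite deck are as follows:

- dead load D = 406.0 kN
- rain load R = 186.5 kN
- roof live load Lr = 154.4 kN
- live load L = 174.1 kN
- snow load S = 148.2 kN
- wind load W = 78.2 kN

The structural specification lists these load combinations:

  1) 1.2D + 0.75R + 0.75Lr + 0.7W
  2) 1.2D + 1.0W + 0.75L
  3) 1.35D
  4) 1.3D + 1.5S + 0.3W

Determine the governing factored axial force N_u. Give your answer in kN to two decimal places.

797.62 kN

1) 1.2(406.0) + 0.75(186.5) + 0.75(154.4) + 0.7(78.2) = 487.20 + 139.88 + 115.80 + 54.74 = 797.62
2) 1.2(406.0) + 1.0(78.2) + 0.75(174.1) = 487.20 + 78.20 + 130.58 = 695.98
3) 1.35(406.0) = 548.10
4) 1.3(406.0) + 1.5(148.2) + 0.3(78.2) = 527.80 + 222.30 + 23.46 = 773.56
Combination 1 governs: N_u = 797.62 kN.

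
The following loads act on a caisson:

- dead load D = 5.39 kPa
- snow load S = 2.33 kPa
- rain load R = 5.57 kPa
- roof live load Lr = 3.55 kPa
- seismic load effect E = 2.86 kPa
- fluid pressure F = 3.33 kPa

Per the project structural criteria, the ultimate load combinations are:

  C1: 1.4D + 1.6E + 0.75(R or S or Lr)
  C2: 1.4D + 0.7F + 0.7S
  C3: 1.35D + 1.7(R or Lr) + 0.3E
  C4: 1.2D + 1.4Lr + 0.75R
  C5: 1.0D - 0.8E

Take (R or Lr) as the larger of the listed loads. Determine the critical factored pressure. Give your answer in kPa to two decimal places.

17.60 kPa

(R or S or Lr) → R = 5.57 kPa; (R or Lr) → R = 5.57 kPa.
C1: 1.4(5.39) + 1.6(2.86) + 0.75(5.57) = 16.30
C2: 1.4(5.39) + 0.7(3.33) + 0.7(2.33) = 7.55 + 2.33 + 1.63 = 11.51
C3: 1.35(5.39) + 1.7(5.57) + 0.3(2.86) = 17.60
C4: 1.2(5.39) + 1.4(3.55) + 0.75(5.57) = 6.47 + 4.97 + 4.18 = 15.62
C5: 1.0(5.39) - 0.8(2.86) = 5.39 - 2.29 = 3.10
Combination 3 governs: p_u = 17.60 kPa.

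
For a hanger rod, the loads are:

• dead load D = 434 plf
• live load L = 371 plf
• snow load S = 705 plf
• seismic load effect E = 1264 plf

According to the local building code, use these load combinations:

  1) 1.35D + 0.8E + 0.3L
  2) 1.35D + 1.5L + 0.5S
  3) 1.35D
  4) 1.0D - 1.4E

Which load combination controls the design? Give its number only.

Combination 1

1) 1.35(434) + 0.8(1264) + 0.3(371) = 585.9 + 1011.2 + 111.3 = 1708.4
2) 1.35(434) + 1.5(371) + 0.5(705) = 585.9 + 556.5 + 352.5 = 1494.9
3) 1.35(434) = 585.9
4) 1.0(434) - 1.4(1264) = 434.0 - 1769.6 = -1335.6
The largest value is 1708.4 plf from combination 1.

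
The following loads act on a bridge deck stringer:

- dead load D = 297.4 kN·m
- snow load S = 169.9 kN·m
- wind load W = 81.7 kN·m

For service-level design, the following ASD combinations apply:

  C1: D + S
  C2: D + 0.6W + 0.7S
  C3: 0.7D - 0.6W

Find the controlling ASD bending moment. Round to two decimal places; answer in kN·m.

467.30 kN·m

C1: 1.0(297.4) + 1.0(169.9) = 297.40 + 169.90 = 467.30
C2: 1.0(297.4) + 0.6(81.7) + 0.7(169.9) = 297.40 + 49.02 + 118.93 = 465.35
C3: 0.7(297.4) - 0.6(81.7) = 208.18 - 49.02 = 159.16
The controlling combination is 1, giving 467.30 kN·m.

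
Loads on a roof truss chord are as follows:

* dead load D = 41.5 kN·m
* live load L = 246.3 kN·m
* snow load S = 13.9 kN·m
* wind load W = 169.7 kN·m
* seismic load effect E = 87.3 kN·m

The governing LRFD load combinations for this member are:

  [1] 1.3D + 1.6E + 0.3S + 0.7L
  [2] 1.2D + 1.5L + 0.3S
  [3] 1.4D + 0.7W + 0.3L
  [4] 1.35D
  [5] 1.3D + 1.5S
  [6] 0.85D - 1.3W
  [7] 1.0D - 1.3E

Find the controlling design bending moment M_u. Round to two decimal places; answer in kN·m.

[1] 1.3(41.5) + 1.6(87.3) + 0.3(13.9) + 0.7(246.3) = 53.95 + 139.68 + 4.17 + 172.41 = 370.21
[2] 1.2(41.5) + 1.5(246.3) + 0.3(13.9) = 49.80 + 369.45 + 4.17 = 423.42
[3] 1.4(41.5) + 0.7(169.7) + 0.3(246.3) = 58.10 + 118.79 + 73.89 = 250.78
[4] 1.35(41.5) = 56.03
[5] 1.3(41.5) + 1.5(13.9) = 53.95 + 20.85 = 74.80
[6] 0.85(41.5) - 1.3(169.7) = -185.34
[7] 1.0(41.5) - 1.3(87.3) = 41.50 - 113.49 = -71.99
The controlling combination is 2, giving 423.42 kN·m.

423.42 kN·m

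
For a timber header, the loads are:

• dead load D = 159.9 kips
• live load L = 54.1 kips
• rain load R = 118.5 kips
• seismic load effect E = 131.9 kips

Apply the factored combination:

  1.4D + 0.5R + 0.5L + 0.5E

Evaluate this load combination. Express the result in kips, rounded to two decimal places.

1.4(159.9) + 0.5(118.5) + 0.5(54.1) + 0.5(131.9) = 223.86 + 59.25 + 27.05 + 65.95 = 376.11
P_u = 376.11 kips.

376.11 kips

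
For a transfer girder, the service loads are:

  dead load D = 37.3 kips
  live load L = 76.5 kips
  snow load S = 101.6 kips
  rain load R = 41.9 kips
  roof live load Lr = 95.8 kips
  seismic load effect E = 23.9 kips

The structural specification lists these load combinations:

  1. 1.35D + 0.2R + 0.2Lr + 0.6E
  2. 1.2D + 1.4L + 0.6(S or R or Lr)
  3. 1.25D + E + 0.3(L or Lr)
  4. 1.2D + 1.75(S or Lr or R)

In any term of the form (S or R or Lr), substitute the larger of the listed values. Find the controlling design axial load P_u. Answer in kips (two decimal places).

(S or R or Lr) → S = 101.6 kips; (L or Lr) → Lr = 95.8 kips; (S or Lr or R) → S = 101.6 kips.
1. 1.35(37.3) + 0.2(41.9) + 0.2(95.8) + 0.6(23.9) = 50.36 + 8.38 + 19.16 + 14.34 = 92.24
2. 1.2(37.3) + 1.4(76.5) + 0.6(101.6) = 44.76 + 107.10 + 60.96 = 212.82
3. 1.25(37.3) + 1.0(23.9) + 0.3(95.8) = 46.63 + 23.90 + 28.74 = 99.27
4. 1.2(37.3) + 1.75(101.6) = 44.76 + 177.80 = 222.56
Maximum is from combination 4.

222.56 kips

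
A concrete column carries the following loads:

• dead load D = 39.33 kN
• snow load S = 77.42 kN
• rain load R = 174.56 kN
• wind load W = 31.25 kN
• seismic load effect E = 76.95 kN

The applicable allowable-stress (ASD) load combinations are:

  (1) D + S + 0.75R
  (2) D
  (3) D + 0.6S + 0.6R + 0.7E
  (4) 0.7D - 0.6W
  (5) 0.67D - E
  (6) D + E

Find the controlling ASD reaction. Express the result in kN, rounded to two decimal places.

247.67 kN

(1) 1.0(39.33) + 1.0(77.42) + 0.75(174.56) = 247.67
(2) 1.0(39.33) = 39.33
(3) 1.0(39.33) + 0.6(77.42) + 0.6(174.56) + 0.7(76.95) = 244.38
(4) 0.7(39.33) - 0.6(31.25) = 8.78
(5) 0.67(39.33) - 1.0(76.95) = -50.60
(6) 1.0(39.33) + 1.0(76.95) = 116.28
Combination 1 governs: V = 247.67 kN.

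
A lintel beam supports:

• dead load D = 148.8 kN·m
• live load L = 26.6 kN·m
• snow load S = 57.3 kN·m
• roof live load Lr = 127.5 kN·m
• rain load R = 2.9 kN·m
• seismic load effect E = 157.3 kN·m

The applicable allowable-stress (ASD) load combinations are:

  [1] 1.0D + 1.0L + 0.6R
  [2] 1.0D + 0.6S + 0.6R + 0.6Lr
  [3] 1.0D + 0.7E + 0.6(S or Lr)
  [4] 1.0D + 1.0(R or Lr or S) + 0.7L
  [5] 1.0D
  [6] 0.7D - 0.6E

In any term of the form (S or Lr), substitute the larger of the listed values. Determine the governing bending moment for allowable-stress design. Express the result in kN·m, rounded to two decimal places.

335.41 kN·m

(S or Lr) → Lr = 127.5 kN·m; (R or Lr or S) → Lr = 127.5 kN·m.
[1] 1.0(148.8) + 1.0(26.6) + 0.6(2.9) = 177.14
[2] 1.0(148.8) + 0.6(57.3) + 0.6(2.9) + 0.6(127.5) = 261.42
[3] 1.0(148.8) + 0.7(157.3) + 0.6(127.5) = 335.41
[4] 1.0(148.8) + 1.0(127.5) + 0.7(26.6) = 294.92
[5] 1.0(148.8) = 148.80
[6] 0.7(148.8) - 0.6(157.3) = 9.78
Maximum is from combination 3.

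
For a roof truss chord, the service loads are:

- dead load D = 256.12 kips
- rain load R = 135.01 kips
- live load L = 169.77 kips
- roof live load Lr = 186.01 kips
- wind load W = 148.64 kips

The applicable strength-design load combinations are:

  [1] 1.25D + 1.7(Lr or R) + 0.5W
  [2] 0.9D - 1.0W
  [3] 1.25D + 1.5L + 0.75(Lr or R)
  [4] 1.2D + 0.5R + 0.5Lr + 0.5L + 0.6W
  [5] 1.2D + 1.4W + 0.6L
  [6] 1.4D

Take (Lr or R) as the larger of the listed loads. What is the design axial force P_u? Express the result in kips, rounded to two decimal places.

714.31 kips

(Lr or R) → Lr = 186.01 kips.
[1] 1.25(256.12) + 1.7(186.01) + 0.5(148.64) = 320.15 + 316.22 + 74.32 = 710.69
[2] 0.9(256.12) - 1.0(148.64) = 230.51 - 148.64 = 81.87
[3] 1.25(256.12) + 1.5(169.77) + 0.75(186.01) = 714.31
[4] 1.2(256.12) + 0.5(135.01) + 0.5(186.01) + 0.5(169.77) + 0.6(148.64) = 641.92
[5] 1.2(256.12) + 1.4(148.64) + 0.6(169.77) = 307.34 + 208.10 + 101.86 = 617.30
[6] 1.4(256.12) = 358.57
The controlling combination is 3, giving 714.31 kips.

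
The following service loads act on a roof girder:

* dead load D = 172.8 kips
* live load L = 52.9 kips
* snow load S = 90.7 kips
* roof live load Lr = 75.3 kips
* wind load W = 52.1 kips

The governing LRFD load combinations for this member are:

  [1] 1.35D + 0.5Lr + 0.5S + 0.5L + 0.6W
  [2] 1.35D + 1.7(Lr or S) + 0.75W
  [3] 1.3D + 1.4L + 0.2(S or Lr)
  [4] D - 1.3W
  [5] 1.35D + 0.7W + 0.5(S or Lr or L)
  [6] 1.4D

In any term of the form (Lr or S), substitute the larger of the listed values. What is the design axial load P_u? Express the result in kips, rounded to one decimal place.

426.5 kips

(Lr or S) → S = 90.7 kips; (S or Lr) → S = 90.7 kips; (S or Lr or L) → S = 90.7 kips.
[1] 1.35(172.8) + 0.5(75.3) + 0.5(90.7) + 0.5(52.9) + 0.6(52.1) = 374.0
[2] 1.35(172.8) + 1.7(90.7) + 0.75(52.1) = 426.5
[3] 1.3(172.8) + 1.4(52.9) + 0.2(90.7) = 224.6 + 74.1 + 18.1 = 316.8
[4] 1.0(172.8) - 1.3(52.1) = 172.8 - 67.7 = 105.1
[5] 1.35(172.8) + 0.7(52.1) + 0.5(90.7) = 315.1
[6] 1.4(172.8) = 241.9
Maximum is from combination 2.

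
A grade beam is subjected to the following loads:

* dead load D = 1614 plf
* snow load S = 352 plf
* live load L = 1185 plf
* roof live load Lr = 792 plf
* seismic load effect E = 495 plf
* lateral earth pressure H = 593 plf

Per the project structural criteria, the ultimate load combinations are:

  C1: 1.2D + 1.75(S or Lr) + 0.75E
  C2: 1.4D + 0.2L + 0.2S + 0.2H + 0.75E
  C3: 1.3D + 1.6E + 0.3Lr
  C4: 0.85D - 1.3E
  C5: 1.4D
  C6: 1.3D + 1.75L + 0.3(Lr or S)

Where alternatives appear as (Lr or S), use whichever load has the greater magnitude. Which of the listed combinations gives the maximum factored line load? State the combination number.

(S or Lr) → Lr = 792 plf; (Lr or S) → Lr = 792 plf.
C1: 1.2(1614) + 1.75(792) + 0.75(495) = 1936.8 + 1386.0 + 371.3 = 3694.1
C2: 1.4(1614) + 0.2(1185) + 0.2(352) + 0.2(593) + 0.75(495) = 2259.6 + 237.0 + 70.4 + 118.6 + 371.3 = 3056.9
C3: 1.3(1614) + 1.6(495) + 0.3(792) = 2098.2 + 792.0 + 237.6 = 3127.8
C4: 0.85(1614) - 1.3(495) = 1371.9 - 643.5 = 728.4
C5: 1.4(1614) = 2259.6
C6: 1.3(1614) + 1.75(1185) + 0.3(792) = 2098.2 + 2073.8 + 237.6 = 4409.6
The largest value is 4409.6 plf from combination 6.

Combination 6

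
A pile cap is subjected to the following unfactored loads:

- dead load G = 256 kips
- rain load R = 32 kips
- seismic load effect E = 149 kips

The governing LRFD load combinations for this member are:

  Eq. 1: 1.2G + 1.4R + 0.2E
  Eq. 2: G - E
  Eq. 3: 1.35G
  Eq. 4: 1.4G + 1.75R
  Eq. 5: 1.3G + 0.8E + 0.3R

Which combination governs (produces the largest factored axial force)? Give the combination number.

Combination 5

Eq. 1: 1.2(256) + 1.4(32) + 0.2(149) = 307.2 + 44.8 + 29.8 = 381.8
Eq. 2: 1.0(256) - 1.0(149) = 256.0 - 149.0 = 107.0
Eq. 3: 1.35(256) = 345.6
Eq. 4: 1.4(256) + 1.75(32) = 358.4 + 56.0 = 414.4
Eq. 5: 1.3(256) + 0.8(149) + 0.3(32) = 332.8 + 119.2 + 9.6 = 461.6
The largest value is 461.6 kips from combination 5.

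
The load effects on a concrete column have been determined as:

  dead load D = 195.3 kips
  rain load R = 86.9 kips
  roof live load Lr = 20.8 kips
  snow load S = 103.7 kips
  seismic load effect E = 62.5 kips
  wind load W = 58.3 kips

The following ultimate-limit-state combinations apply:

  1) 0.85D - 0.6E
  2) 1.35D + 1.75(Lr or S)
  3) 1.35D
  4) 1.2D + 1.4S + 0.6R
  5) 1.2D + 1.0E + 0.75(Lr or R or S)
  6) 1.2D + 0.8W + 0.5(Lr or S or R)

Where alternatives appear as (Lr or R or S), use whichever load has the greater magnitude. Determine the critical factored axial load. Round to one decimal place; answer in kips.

445.1 kips

(Lr or S) → S = 103.7 kips; (Lr or R or S) → S = 103.7 kips; (Lr or S or R) → S = 103.7 kips.
1) 0.85(195.3) - 0.6(62.5) = 166.0 - 37.5 = 128.5
2) 1.35(195.3) + 1.75(103.7) = 445.1
3) 1.35(195.3) = 263.7
4) 1.2(195.3) + 1.4(103.7) + 0.6(86.9) = 234.4 + 145.2 + 52.1 = 431.7
5) 1.2(195.3) + 1.0(62.5) + 0.75(103.7) = 374.6
6) 1.2(195.3) + 0.8(58.3) + 0.5(103.7) = 234.4 + 46.6 + 51.9 = 332.9
Maximum is from combination 2.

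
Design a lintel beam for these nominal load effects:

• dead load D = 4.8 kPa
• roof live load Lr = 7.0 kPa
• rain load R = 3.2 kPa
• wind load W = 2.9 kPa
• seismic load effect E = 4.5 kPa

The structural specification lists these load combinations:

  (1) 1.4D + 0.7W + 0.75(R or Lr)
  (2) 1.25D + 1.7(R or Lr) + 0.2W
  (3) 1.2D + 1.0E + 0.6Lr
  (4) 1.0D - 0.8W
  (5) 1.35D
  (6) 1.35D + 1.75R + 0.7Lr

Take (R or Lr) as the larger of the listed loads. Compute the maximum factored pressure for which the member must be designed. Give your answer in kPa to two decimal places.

(R or Lr) → Lr = 7.0 kPa.
(1) 1.4(4.8) + 0.7(2.9) + 0.75(7.0) = 6.72 + 2.03 + 5.25 = 14.00
(2) 1.25(4.8) + 1.7(7.0) + 0.2(2.9) = 6.00 + 11.90 + 0.58 = 18.48
(3) 1.2(4.8) + 1.0(4.5) + 0.6(7.0) = 5.76 + 4.50 + 4.20 = 14.46
(4) 1.0(4.8) - 0.8(2.9) = 4.80 - 2.32 = 2.48
(5) 1.35(4.8) = 6.48
(6) 1.35(4.8) + 1.75(3.2) + 0.7(7.0) = 6.48 + 5.60 + 4.90 = 16.98
Combination 2 governs: p_u = 18.48 kPa.

18.48 kPa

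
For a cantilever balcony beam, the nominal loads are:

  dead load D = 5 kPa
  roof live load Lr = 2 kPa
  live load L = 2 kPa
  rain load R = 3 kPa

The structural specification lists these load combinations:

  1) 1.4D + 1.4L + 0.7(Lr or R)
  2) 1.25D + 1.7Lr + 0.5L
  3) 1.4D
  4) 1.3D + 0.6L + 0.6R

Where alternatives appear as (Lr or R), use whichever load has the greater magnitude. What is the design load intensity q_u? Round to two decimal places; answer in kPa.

(Lr or R) → R = 3 kPa.
1) 1.4(5) + 1.4(2) + 0.7(3) = 7.00 + 2.80 + 2.10 = 11.90
2) 1.25(5) + 1.7(2) + 0.5(2) = 6.25 + 3.40 + 1.00 = 10.65
3) 1.4(5) = 7.00
4) 1.3(5) + 0.6(2) + 0.6(3) = 6.50 + 1.20 + 1.80 = 9.50
Maximum is from combination 1.

11.90 kPa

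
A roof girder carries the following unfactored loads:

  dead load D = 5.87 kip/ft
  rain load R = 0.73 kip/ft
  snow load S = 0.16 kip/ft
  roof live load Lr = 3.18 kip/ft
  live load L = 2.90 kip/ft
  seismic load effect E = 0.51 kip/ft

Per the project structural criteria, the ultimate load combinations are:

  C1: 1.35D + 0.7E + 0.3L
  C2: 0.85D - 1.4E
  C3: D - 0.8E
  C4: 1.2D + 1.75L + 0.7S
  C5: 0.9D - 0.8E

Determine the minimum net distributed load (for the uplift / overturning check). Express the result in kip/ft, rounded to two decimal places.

C1: 1.35(5.87) + 0.7(0.51) + 0.3(2.90) = 7.92 + 0.36 + 0.87 = 9.15
C2: 0.85(5.87) - 1.4(0.51) = 4.99 - 0.71 = 4.28
C3: 1.0(5.87) - 0.8(0.51) = 5.87 - 0.41 = 5.46
C4: 1.2(5.87) + 1.75(2.90) + 0.7(0.16) = 7.04 + 5.08 + 0.11 = 12.23
C5: 0.9(5.87) - 0.8(0.51) = 4.88
Combination 2 gives the minimum: 4.28 kip/ft.

4.28 kip/ft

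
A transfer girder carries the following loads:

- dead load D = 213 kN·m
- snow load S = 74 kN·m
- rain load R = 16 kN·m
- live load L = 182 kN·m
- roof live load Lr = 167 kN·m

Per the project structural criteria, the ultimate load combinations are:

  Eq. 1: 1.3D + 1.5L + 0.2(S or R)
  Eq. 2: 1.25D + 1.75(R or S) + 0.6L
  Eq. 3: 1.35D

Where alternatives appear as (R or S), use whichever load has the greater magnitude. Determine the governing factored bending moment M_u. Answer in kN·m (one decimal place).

(S or R) → S = 74 kN·m; (R or S) → S = 74 kN·m.
Eq. 1: 1.3(213) + 1.5(182) + 0.2(74) = 564.7
Eq. 2: 1.25(213) + 1.75(74) + 0.6(182) = 505.0
Eq. 3: 1.35(213) = 287.6
Maximum is from combination 1.

564.7 kN·m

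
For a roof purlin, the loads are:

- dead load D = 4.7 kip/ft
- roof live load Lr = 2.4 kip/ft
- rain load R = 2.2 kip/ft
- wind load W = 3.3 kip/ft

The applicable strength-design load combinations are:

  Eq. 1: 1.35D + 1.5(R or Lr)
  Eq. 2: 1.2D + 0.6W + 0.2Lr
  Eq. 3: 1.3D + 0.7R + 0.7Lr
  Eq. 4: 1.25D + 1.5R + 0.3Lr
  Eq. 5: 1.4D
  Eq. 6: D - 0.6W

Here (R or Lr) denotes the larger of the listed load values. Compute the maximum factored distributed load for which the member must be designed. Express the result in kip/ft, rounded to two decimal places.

9.95 kip/ft

(R or Lr) → Lr = 2.4 kip/ft.
Eq. 1: 1.35(4.7) + 1.5(2.4) = 6.35 + 3.60 = 9.95
Eq. 2: 1.2(4.7) + 0.6(3.3) + 0.2(2.4) = 5.64 + 1.98 + 0.48 = 8.10
Eq. 3: 1.3(4.7) + 0.7(2.2) + 0.7(2.4) = 6.11 + 1.54 + 1.68 = 9.33
Eq. 4: 1.25(4.7) + 1.5(2.2) + 0.3(2.4) = 5.88 + 3.30 + 0.72 = 9.90
Eq. 5: 1.4(4.7) = 6.58
Eq. 6: 1.0(4.7) - 0.6(3.3) = 4.70 - 1.98 = 2.72
Combination 1 governs: w_u = 9.95 kip/ft.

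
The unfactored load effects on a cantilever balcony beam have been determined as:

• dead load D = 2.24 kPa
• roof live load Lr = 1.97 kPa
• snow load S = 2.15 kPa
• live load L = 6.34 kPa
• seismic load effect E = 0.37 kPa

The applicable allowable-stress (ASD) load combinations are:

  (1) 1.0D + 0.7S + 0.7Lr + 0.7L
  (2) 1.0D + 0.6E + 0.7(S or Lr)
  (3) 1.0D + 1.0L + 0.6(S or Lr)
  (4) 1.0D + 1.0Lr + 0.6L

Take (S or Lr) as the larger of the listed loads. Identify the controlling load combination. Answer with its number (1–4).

(S or Lr) → S = 2.15 kPa.
(1) 1.0(2.24) + 0.7(2.15) + 0.7(1.97) + 0.7(6.34) = 9.56
(2) 1.0(2.24) + 0.6(0.37) + 0.7(2.15) = 2.24 + 0.22 + 1.51 = 3.97
(3) 1.0(2.24) + 1.0(6.34) + 0.6(2.15) = 2.24 + 6.34 + 1.29 = 9.87
(4) 1.0(2.24) + 1.0(1.97) + 0.6(6.34) = 2.24 + 1.97 + 3.80 = 8.01
The largest value is 9.87 kPa from combination 3.

Combination 3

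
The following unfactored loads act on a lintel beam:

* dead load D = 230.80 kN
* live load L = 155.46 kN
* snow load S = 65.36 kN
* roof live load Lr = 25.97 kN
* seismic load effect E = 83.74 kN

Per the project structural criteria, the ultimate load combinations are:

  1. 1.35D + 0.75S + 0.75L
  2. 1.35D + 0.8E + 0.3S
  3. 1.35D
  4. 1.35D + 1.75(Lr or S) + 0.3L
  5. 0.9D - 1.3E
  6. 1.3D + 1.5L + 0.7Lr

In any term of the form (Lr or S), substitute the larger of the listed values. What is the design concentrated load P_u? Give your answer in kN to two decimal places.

551.41 kN

(Lr or S) → S = 65.36 kN.
1. 1.35(230.80) + 0.75(65.36) + 0.75(155.46) = 311.58 + 49.02 + 116.60 = 477.20
2. 1.35(230.80) + 0.8(83.74) + 0.3(65.36) = 311.58 + 66.99 + 19.61 = 398.18
3. 1.35(230.80) = 311.58
4. 1.35(230.80) + 1.75(65.36) + 0.3(155.46) = 311.58 + 114.38 + 46.64 = 472.60
5. 0.9(230.80) - 1.3(83.74) = 207.72 - 108.86 = 98.86
6. 1.3(230.80) + 1.5(155.46) + 0.7(25.97) = 300.04 + 233.19 + 18.18 = 551.41
Maximum is from combination 6.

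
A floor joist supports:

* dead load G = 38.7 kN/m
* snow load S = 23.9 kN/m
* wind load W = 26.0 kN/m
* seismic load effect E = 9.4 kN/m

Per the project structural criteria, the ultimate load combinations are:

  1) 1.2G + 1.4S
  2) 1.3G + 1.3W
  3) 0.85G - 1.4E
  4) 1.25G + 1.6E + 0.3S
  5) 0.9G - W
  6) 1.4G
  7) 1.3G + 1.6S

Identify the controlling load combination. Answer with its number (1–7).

1) 1.2(38.7) + 1.4(23.9) = 46.4 + 33.5 = 79.9
2) 1.3(38.7) + 1.3(26.0) = 50.3 + 33.8 = 84.1
3) 0.85(38.7) - 1.4(9.4) = 32.9 - 13.2 = 19.7
4) 1.25(38.7) + 1.6(9.4) + 0.3(23.9) = 48.4 + 15.0 + 7.2 = 70.6
5) 0.9(38.7) - 1.0(26.0) = 34.8 - 26.0 = 8.8
6) 1.4(38.7) = 54.2
7) 1.3(38.7) + 1.6(23.9) = 88.6
The largest value is 88.6 kN/m from combination 7.

Combination 7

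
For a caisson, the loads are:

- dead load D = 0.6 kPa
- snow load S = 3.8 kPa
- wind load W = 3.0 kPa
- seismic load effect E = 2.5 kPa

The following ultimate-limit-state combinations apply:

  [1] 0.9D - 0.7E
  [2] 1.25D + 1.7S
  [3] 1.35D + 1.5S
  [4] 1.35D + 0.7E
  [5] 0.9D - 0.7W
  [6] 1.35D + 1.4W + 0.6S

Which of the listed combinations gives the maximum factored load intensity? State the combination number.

[1] 0.9(0.6) - 0.7(2.5) = 0.54 - 1.75 = -1.21
[2] 1.25(0.6) + 1.7(3.8) = 0.75 + 6.46 = 7.21
[3] 1.35(0.6) + 1.5(3.8) = 0.81 + 5.70 = 6.51
[4] 1.35(0.6) + 0.7(2.5) = 0.81 + 1.75 = 2.56
[5] 0.9(0.6) - 0.7(3.0) = 0.54 - 2.10 = -1.56
[6] 1.35(0.6) + 1.4(3.0) + 0.6(3.8) = 0.81 + 4.20 + 2.28 = 7.29
The largest value is 7.29 kPa from combination 6.

Combination 6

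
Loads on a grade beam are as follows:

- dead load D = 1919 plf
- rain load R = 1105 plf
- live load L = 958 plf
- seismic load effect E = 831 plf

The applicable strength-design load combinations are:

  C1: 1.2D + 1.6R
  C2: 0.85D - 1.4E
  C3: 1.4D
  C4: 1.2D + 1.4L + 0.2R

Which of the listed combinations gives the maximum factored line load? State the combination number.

C1: 1.2(1919) + 1.6(1105) = 4070.80
C2: 0.85(1919) - 1.4(831) = 467.75
C3: 1.4(1919) = 2686.60
C4: 1.2(1919) + 1.4(958) + 0.2(1105) = 3865.00
The largest value is 4070.80 plf from combination 1.

Combination 1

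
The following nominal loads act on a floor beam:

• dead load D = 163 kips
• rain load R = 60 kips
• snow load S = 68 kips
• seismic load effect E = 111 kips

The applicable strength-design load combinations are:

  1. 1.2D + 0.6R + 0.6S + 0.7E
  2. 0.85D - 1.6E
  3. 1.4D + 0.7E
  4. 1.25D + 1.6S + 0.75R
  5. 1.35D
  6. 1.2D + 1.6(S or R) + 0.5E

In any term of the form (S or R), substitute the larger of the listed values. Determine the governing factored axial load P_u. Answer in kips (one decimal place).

359.9 kips

(S or R) → S = 68 kips.
1. 1.2(163) + 0.6(60) + 0.6(68) + 0.7(111) = 195.6 + 36.0 + 40.8 + 77.7 = 350.1
2. 0.85(163) - 1.6(111) = -39.1
3. 1.4(163) + 0.7(111) = 228.2 + 77.7 = 305.9
4. 1.25(163) + 1.6(68) + 0.75(60) = 203.8 + 108.8 + 45.0 = 357.6
5. 1.35(163) = 220.1
6. 1.2(163) + 1.6(68) + 0.5(111) = 195.6 + 108.8 + 55.5 = 359.9
The controlling combination is 6, giving 359.9 kips.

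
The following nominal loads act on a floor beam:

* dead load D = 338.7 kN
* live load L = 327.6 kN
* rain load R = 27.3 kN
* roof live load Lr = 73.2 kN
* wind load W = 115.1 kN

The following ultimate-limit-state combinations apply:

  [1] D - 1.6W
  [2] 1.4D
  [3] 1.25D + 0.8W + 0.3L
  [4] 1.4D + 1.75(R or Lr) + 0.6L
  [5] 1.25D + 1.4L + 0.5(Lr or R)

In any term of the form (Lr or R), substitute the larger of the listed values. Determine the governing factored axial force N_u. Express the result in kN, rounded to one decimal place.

(R or Lr) → Lr = 73.2 kN; (Lr or R) → Lr = 73.2 kN.
[1] 1.0(338.7) - 1.6(115.1) = 154.5
[2] 1.4(338.7) = 474.2
[3] 1.25(338.7) + 0.8(115.1) + 0.3(327.6) = 613.7
[4] 1.4(338.7) + 1.75(73.2) + 0.6(327.6) = 798.8
[5] 1.25(338.7) + 1.4(327.6) + 0.5(73.2) = 918.6
The controlling combination is 5, giving 918.6 kN.

918.6 kN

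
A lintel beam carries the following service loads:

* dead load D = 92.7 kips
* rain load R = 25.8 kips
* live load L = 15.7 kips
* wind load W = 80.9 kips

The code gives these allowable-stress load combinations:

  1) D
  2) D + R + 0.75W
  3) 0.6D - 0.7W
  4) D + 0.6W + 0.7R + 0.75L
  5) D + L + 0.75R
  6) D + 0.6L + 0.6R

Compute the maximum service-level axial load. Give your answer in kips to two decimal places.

179.18 kips

1) 1.0(92.7) = 92.70
2) 1.0(92.7) + 1.0(25.8) + 0.75(80.9) = 92.70 + 25.80 + 60.68 = 179.18
3) 0.6(92.7) - 0.7(80.9) = 55.62 - 56.63 = -1.01
4) 1.0(92.7) + 0.6(80.9) + 0.7(25.8) + 0.75(15.7) = 92.70 + 48.54 + 18.06 + 11.78 = 171.08
5) 1.0(92.7) + 1.0(15.7) + 0.75(25.8) = 92.70 + 15.70 + 19.35 = 127.75
6) 1.0(92.7) + 0.6(15.7) + 0.6(25.8) = 92.70 + 9.42 + 15.48 = 117.60
Maximum is from combination 2.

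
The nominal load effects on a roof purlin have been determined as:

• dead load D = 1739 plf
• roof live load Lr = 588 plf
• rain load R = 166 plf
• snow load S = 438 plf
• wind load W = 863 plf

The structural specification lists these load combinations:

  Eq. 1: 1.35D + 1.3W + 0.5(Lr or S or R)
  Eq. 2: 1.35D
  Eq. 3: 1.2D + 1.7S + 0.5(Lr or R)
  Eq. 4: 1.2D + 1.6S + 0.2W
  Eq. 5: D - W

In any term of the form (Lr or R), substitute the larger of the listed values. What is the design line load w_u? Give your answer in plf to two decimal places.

(Lr or S or R) → Lr = 588 plf; (Lr or R) → Lr = 588 plf.
Eq. 1: 1.35(1739) + 1.3(863) + 0.5(588) = 2347.65 + 1121.90 + 294.00 = 3763.55
Eq. 2: 1.35(1739) = 2347.65
Eq. 3: 1.2(1739) + 1.7(438) + 0.5(588) = 2086.80 + 744.60 + 294.00 = 3125.40
Eq. 4: 1.2(1739) + 1.6(438) + 0.2(863) = 2086.80 + 700.80 + 172.60 = 2960.20
Eq. 5: 1.0(1739) - 1.0(863) = 1739.00 - 863.00 = 876.00
Maximum is from combination 1.

3763.55 plf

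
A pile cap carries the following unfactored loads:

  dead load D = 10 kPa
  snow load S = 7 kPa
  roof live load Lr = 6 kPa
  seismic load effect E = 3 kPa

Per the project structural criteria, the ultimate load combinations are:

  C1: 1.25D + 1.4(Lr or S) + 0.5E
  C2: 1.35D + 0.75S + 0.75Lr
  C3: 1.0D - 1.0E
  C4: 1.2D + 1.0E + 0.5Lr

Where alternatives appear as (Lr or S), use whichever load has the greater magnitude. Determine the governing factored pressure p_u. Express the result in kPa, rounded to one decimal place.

23.8 kPa

(Lr or S) → S = 7 kPa.
C1: 1.25(10) + 1.4(7) + 0.5(3) = 12.5 + 9.8 + 1.5 = 23.8
C2: 1.35(10) + 0.75(7) + 0.75(6) = 13.5 + 5.3 + 4.5 = 23.3
C3: 1.0(10) - 1.0(3) = 10.0 - 3.0 = 7.0
C4: 1.2(10) + 1.0(3) + 0.5(6) = 12.0 + 3.0 + 3.0 = 18.0
Maximum is from combination 1.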